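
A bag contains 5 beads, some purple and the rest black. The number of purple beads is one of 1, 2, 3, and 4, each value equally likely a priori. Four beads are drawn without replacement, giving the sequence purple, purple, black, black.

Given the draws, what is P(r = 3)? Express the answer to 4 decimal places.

The likelihood of the observed sequence under each hypothesis: P(data | r = 1) = (1/5)(0/4) = 0; P(data | r = 2) = (2/5)(1/4)(3/3)(2/2) = 1/10; P(data | r = 3) = (3/5)(2/4)(2/3)(1/2) = 1/10; P(data | r = 4) = (4/5)(3/4)(1/3)(0/2) = 0.
Weighting by the prior gives 1/4 · 0 = 0, 1/4 · 1/10 = 1/40, 1/4 · 1/10 = 1/40, 1/4 · 0 = 0; these sum to 1/20.
By Bayes' rule, P(r = 3 | data) = (1/40) / (1/20) = 1/2.

0.5000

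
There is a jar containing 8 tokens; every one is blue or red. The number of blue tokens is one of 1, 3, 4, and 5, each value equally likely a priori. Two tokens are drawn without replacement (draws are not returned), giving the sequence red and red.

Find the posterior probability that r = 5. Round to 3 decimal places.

0.075

Under each hypothesis, the probability of the observed sequence is: P(data | r = 1) = (7/8)(6/7) = 3/4; P(data | r = 3) = (5/8)(4/7) = 5/14; P(data | r = 4) = (4/8)(3/7) = 3/14; P(data | r = 5) = (3/8)(2/7) = 3/28.
Weighting by the prior gives 1/4 · 3/4 = 3/16, 1/4 · 5/14 = 5/56, 1/4 · 3/14 = 3/56, 1/4 · 3/28 = 3/112; these sum to 5/14.
By Bayes' rule, P(r = 5 | data) = (3/112) / (5/14) = 3/40.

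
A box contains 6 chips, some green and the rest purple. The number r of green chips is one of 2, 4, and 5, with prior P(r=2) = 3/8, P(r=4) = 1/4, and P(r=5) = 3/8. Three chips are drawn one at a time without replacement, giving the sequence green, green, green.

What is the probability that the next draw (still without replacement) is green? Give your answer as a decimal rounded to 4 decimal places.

0.5965

For each hypothesis, P(data | H) works out to: P(data | r = 2) = (2/6)(1/5)(0/4) = 0; P(data | r = 4) = (4/6)(3/5)(2/4) = 1/5; P(data | r = 5) = (5/6)(4/5)(3/4) = 1/2.
The prior-weighted likelihoods are 3/8 · 0 = 0, 1/4 · 1/5 = 1/20, 3/8 · 1/2 = 3/16; with total 19/80.
Dividing through by the total gives posterior P(r = 2 | data) = 0, P(r = 4 | data) = 4/19, P(r = 5 | data) = 15/19.
So P(green next | data) = Σ P(green next | H) P(H | data) = (1/3)(4/19) + (2/3)(15/19) = 34/57.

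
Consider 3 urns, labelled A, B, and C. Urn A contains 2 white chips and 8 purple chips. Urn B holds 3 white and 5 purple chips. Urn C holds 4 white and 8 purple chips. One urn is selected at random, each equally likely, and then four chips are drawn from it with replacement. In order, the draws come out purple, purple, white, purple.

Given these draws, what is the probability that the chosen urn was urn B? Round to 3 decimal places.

The likelihood of the observed sequence under each hypothesis: P(data | urn A) = (8/10)(8/10)(2/10)(8/10) = 0.1024; P(data | urn B) = (5/8)(5/8)(3/8)(5/8) = 0.091553; P(data | urn C) = (8/12)(8/12)(4/12)(8/12) = 0.098765.
Multiplying each by its prior: 1/3 · 0.1024 = 0.034133, 1/3 · 0.091553 = 0.030518, 1/3 · 0.098765 = 0.032922; these sum to 0.097573.
By Bayes' rule, P(urn B | data) = (0.030518) / (0.097573) = 0.31277.

0.313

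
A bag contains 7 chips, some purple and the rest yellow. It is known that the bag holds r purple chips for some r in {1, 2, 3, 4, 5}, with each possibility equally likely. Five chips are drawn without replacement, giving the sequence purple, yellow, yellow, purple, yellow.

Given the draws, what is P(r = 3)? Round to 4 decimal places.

For each hypothesis, P(data | H) works out to: P(data | r = 1) = (1/7)(6/6)(5/5)(0/4) = 0; P(data | r = 2) = (2/7)(5/6)(4/5)(1/4)(3/3) = 1/21; P(data | r = 3) = (3/7)(4/6)(3/5)(2/4)(2/3) = 2/35; P(data | r = 4) = (4/7)(3/6)(2/5)(3/4)(1/3) = 1/35; P(data | r = 5) = (5/7)(2/6)(1/5)(4/4)(0/3) = 0.
Multiplying each by its prior: 1/5 · 0 = 0, 1/5 · 1/21 = 1/105, 1/5 · 2/35 = 2/175, 1/5 · 1/35 = 1/175, 1/5 · 0 = 0; summing to 2/75.
Hence P(r = 3 | data) = (2/175) / (2/75) = 3/7.

0.4286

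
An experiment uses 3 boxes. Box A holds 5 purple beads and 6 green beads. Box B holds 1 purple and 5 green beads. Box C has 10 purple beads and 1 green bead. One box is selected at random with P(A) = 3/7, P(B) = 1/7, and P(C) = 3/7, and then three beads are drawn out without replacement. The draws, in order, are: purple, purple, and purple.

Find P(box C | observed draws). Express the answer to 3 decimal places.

The likelihood of the observed sequence under each hypothesis: P(data | box A) = (5/11)(4/10)(3/9) = 2/33; P(data | box B) = (1/6)(0/5) = 0; P(data | box C) = (10/11)(9/10)(8/9) = 8/11.
Weighting by the prior gives 3/7 · 2/33 = 2/77, 1/7 · 0 = 0, 3/7 · 8/11 = 24/77; summing to 26/77.
By Bayes' rule, P(box C | data) = (24/77) / (26/77) = 12/13.

0.923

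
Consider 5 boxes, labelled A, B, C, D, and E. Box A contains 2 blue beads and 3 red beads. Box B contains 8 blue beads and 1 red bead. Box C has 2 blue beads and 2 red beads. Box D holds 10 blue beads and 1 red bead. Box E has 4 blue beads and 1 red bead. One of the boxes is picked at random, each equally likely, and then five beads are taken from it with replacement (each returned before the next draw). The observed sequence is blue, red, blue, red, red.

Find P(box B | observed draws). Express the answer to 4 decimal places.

Compute the likelihood of the observed sequence for each case: P(data | box A) = (2/5)(3/5)(2/5)(3/5)(3/5) = 0.03456; P(data | box B) = (8/9)(1/9)(8/9)(1/9)(1/9) = 0.0010838; P(data | box C) = (2/4)(2/4)(2/4)(2/4)(2/4) = 0.03125; P(data | box D) = (10/11)(1/11)(10/11)(1/11)(1/11) = 0.00062092; P(data | box E) = (4/5)(1/5)(4/5)(1/5)(1/5) = 0.00512.
Weighting by the prior gives 1/5 · 0.03456 = 0.006912, 1/5 · 0.0010838 = 0.00021677, 1/5 · 0.03125 = 0.00625, 1/5 · 0.00062092 = 0.00012418, 1/5 · 0.00512 = 0.001024; summing to 0.014527.
Hence P(box B | data) = (0.00021677) / (0.014527) = 0.014922.

0.0149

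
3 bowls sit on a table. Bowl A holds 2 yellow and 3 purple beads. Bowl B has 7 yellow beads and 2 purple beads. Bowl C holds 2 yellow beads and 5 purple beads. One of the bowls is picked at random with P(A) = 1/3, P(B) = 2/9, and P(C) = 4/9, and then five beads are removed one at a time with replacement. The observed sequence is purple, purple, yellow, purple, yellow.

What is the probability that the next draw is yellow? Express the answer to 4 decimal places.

For each hypothesis, P(data | H) works out to: P(data | bowl A) = (3/5)(3/5)(2/5)(3/5)(2/5) = 0.03456; P(data | bowl B) = (2/9)(2/9)(7/9)(2/9)(7/9) = 0.0066386; P(data | bowl C) = (5/7)(5/7)(2/7)(5/7)(2/7) = 0.02975.
The prior-weighted likelihoods are 1/3 · 0.03456 = 0.01152, 2/9 · 0.0066386 = 0.0014752, 4/9 · 0.02975 = 0.013222; these sum to 0.026217.
The posterior is then P(bowl A | data) = 0.43941, P(bowl B | data) = 0.05627, P(bowl C | data) = 0.50432.
Averaging over the posterior, P(yellow next | data) = (2/5)(0.43941) + (7/9)(0.05627) + (2/7)(0.50432) = 0.36362.

0.3636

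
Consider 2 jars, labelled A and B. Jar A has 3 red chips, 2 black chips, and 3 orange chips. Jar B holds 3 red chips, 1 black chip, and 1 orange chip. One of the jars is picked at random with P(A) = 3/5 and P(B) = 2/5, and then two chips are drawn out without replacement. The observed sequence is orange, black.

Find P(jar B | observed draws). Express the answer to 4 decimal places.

0.2373

Under each hypothesis, the probability of the observed sequence is: P(data | jar A) = (3/8)(2/7) = 3/28; P(data | jar B) = (1/5)(1/4) = 1/20.
The prior-weighted likelihoods are 3/5 · 3/28 = 9/140, 2/5 · 1/20 = 1/50; these sum to 59/700.
So P(jar B | data) = (1/50) / (59/700) = 14/59.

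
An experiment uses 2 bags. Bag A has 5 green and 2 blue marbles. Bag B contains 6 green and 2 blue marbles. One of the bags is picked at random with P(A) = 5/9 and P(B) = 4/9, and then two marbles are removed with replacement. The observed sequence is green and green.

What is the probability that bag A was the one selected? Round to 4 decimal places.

The likelihood of the observed sequence under each hypothesis: P(data | bag A) = (5/7)(5/7) = 0.5102; P(data | bag B) = (6/8)(6/8) = 0.5625.
The prior-weighted likelihoods are 5/9 · 0.5102 = 0.28345, 4/9 · 0.5625 = 0.25; these sum to 0.53345.
Therefore the posterior P(bag A | data) = (0.28345) / (0.53345) = 0.53135.

0.5313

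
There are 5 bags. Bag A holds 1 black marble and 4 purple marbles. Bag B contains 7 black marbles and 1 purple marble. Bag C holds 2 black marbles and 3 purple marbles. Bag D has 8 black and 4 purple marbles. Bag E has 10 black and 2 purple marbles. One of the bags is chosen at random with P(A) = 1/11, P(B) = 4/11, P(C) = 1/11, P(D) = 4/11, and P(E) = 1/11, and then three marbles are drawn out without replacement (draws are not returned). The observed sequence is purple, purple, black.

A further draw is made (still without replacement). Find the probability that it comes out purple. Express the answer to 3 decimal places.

For each hypothesis, P(data | H) works out to: P(data | bag A) = (4/5)(3/4)(1/3) = 0.2; P(data | bag B) = (1/8)(0/7) = 0; P(data | bag C) = (3/5)(2/4)(2/3) = 0.2; P(data | bag D) = (4/12)(3/11)(8/10) = 0.072727; P(data | bag E) = (2/12)(1/11)(10/10) = 0.015152.
Weighting by the prior gives 1/11 · 0.2 = 0.018182, 4/11 · 0 = 0, 1/11 · 0.2 = 0.018182, 4/11 · 0.072727 = 0.026446, 1/11 · 0.015152 = 0.0013774; these sum to 0.064187.
The posterior is then P(bag A | data) = 0.28326, P(bag B | data) = 0, P(bag C | data) = 0.28326, P(bag D | data) = 0.41202, P(bag E | data) = 0.021459.
The predictive probability is P(purple next | data) = (1)(0.28326) + (1/2)(0.28326) + (2/9)(0.41202) + (0)(0.021459) = 0.51645.

0.516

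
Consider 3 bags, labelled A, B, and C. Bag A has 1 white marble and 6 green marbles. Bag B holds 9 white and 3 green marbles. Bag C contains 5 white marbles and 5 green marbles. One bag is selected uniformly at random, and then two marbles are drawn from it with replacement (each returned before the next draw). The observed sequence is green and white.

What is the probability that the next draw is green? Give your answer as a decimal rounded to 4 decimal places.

0.4944

The likelihood of the observed sequence under each hypothesis: P(data | bag A) = (6/7)(1/7) = 0.12245; P(data | bag B) = (3/12)(9/12) = 0.1875; P(data | bag C) = (5/10)(5/10) = 0.25.
The prior-weighted likelihoods are 1/3 · 0.12245 = 0.040816, 1/3 · 0.1875 = 0.0625, 1/3 · 0.25 = 0.083333; summing to 0.18665.
Dividing through by the total gives posterior P(bag A | data) = 0.21868, P(bag B | data) = 0.33485, P(bag C | data) = 0.44647.
Averaging over the posterior, P(green next | data) = (6/7)(0.21868) + (1/4)(0.33485) + (1/2)(0.44647) = 0.49439.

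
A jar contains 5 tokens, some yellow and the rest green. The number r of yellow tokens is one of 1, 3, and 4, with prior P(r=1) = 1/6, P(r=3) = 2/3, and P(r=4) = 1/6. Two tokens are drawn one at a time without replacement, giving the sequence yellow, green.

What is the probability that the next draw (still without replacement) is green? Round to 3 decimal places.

0.375

Under each hypothesis, the probability of the observed sequence is: P(data | r = 1) = (1/5)(4/4) = 1/5; P(data | r = 3) = (3/5)(2/4) = 3/10; P(data | r = 4) = (4/5)(1/4) = 1/5.
Weighting by the prior gives 1/6 · 1/5 = 1/30, 2/3 · 3/10 = 1/5, 1/6 · 1/5 = 1/30; with total 4/15.
The posterior is then P(r = 1 | data) = 1/8, P(r = 3 | data) = 3/4, P(r = 4 | data) = 1/8.
So P(green next | data) = Σ P(green next | H) P(H | data) = (1)(1/8) + (1/3)(3/4) + (0)(1/8) = 3/8.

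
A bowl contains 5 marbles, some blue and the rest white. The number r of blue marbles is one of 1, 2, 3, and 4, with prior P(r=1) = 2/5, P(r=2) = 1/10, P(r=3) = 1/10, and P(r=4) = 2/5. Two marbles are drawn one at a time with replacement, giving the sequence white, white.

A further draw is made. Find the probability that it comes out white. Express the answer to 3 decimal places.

0.728

For each hypothesis, P(data | H) works out to: P(data | r = 1) = (4/5)(4/5) = 16/25; P(data | r = 2) = (3/5)(3/5) = 9/25; P(data | r = 3) = (2/5)(2/5) = 4/25; P(data | r = 4) = (1/5)(1/5) = 1/25.
The prior-weighted likelihoods are 2/5 · 16/25 = 32/125, 1/10 · 9/25 = 9/250, 1/10 · 4/25 = 2/125, 2/5 · 1/25 = 2/125; summing to 81/250.
Dividing through by the total gives posterior P(r = 1 | data) = 64/81, P(r = 2 | data) = 1/9, P(r = 3 | data) = 4/81, P(r = 4 | data) = 4/81.
Averaging over the posterior, P(white next | data) = (4/5)(64/81) + (3/5)(1/9) + (2/5)(4/81) + (1/5)(4/81) = 59/81.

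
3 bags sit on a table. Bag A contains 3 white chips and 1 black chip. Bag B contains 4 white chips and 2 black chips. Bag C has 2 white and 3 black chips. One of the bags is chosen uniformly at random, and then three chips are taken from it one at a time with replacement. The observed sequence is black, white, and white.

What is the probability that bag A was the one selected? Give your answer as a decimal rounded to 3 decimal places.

For each hypothesis, P(data | H) works out to: P(data | bag A) = (1/4)(3/4)(3/4) = 0.14062; P(data | bag B) = (2/6)(4/6)(4/6) = 0.14815; P(data | bag C) = (3/5)(2/5)(2/5) = 0.096.
Multiplying each by its prior: 1/3 · 0.14062 = 0.046875, 1/3 · 0.14815 = 0.049383, 1/3 · 0.096 = 0.032; with total 0.12826.
So P(bag A | data) = (0.046875) / (0.12826) = 0.36548.

0.365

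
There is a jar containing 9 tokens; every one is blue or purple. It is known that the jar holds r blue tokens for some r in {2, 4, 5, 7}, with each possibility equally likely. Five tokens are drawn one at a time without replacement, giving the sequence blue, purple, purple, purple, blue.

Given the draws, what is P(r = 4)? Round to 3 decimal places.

0.444

For each hypothesis, P(data | H) works out to: P(data | r = 2) = (2/9)(7/8)(6/7)(5/6)(1/5) = 1/36; P(data | r = 4) = (4/9)(5/8)(4/7)(3/6)(3/5) = 1/21; P(data | r = 5) = (5/9)(4/8)(3/7)(2/6)(4/5) = 2/63; P(data | r = 7) = (7/9)(2/8)(1/7)(0/6) = 0.
Weighting by the prior gives 1/4 · 1/36 = 1/144, 1/4 · 1/21 = 1/84, 1/4 · 2/63 = 1/126, 1/4 · 0 = 0; these sum to 3/112.
So P(r = 4 | data) = (1/84) / (3/112) = 4/9.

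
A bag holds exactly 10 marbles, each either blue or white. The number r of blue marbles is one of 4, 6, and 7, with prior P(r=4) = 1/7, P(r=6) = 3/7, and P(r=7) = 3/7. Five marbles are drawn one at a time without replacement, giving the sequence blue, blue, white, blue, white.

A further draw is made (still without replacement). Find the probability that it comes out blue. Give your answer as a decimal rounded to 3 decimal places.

For each hypothesis, P(data | H) works out to: P(data | r = 4) = (4/10)(3/9)(6/8)(2/7)(5/6) = 1/42; P(data | r = 6) = (6/10)(5/9)(4/8)(4/7)(3/6) = 1/21; P(data | r = 7) = (7/10)(6/9)(3/8)(5/7)(2/6) = 1/24.
The prior-weighted likelihoods are 1/7 · 1/42 = 1/294, 3/7 · 1/21 = 1/49, 3/7 · 1/24 = 1/56; summing to 1/24.
Normalising, the posterior is P(r = 4 | data) = 4/49, P(r = 6 | data) = 24/49, P(r = 7 | data) = 3/7.
The predictive probability is P(blue next | data) = (1/5)(4/49) + (3/5)(24/49) + (4/5)(3/7) = 32/49.

0.653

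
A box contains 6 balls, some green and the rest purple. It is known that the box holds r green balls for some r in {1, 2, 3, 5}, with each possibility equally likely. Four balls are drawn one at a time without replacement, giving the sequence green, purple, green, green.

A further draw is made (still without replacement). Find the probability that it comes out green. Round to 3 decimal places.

0.769

Compute the likelihood of the observed sequence for each case: P(data | r = 1) = (1/6)(5/5)(0/4) = 0; P(data | r = 2) = (2/6)(4/5)(1/4)(0/3) = 0; P(data | r = 3) = (3/6)(3/5)(2/4)(1/3) = 1/20; P(data | r = 5) = (5/6)(1/5)(4/4)(3/3) = 1/6.
Weighting by the prior gives 1/4 · 0 = 0, 1/4 · 0 = 0, 1/4 · 1/20 = 1/80, 1/4 · 1/6 = 1/24; with total 13/240.
Dividing through by the total gives posterior P(r = 1 | data) = 0, P(r = 2 | data) = 0, P(r = 3 | data) = 3/13, P(r = 5 | data) = 10/13.
Averaging over the posterior, P(green next | data) = (0)(3/13) + (1)(10/13) = 10/13.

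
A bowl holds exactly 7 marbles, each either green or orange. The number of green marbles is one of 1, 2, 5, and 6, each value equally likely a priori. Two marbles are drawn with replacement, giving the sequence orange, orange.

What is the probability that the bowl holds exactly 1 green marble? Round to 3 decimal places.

For each hypothesis, P(data | H) works out to: P(data | r = 1) = (6/7)(6/7) = 36/49; P(data | r = 2) = (5/7)(5/7) = 25/49; P(data | r = 5) = (2/7)(2/7) = 4/49; P(data | r = 6) = (1/7)(1/7) = 1/49.
Weighting by the prior gives 1/4 · 36/49 = 9/49, 1/4 · 25/49 = 25/196, 1/4 · 4/49 = 1/49, 1/4 · 1/49 = 1/196; summing to 33/98.
By Bayes' rule, P(r = 1 | data) = (9/49) / (33/98) = 6/11.

0.545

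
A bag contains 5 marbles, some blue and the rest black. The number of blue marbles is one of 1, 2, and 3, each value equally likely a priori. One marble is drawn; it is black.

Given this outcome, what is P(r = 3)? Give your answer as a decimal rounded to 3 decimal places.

The likelihood of this draw under each hypothesis: P(data | r = 1) = (4/5) = 4/5; P(data | r = 2) = (3/5) = 3/5; P(data | r = 3) = (2/5) = 2/5.
The prior-weighted likelihoods are 1/3 · 4/5 = 4/15, 1/3 · 3/5 = 1/5, 1/3 · 2/5 = 2/15; these sum to 3/5.
By Bayes' rule, P(r = 3 | data) = (2/15) / (3/5) = 2/9.

0.222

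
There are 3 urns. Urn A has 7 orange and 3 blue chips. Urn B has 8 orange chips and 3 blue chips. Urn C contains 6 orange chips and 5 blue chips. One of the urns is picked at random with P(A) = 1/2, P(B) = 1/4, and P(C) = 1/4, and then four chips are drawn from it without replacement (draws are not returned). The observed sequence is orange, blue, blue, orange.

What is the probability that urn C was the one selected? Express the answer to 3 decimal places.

For each hypothesis, P(data | H) works out to: P(data | urn A) = (7/10)(3/9)(2/8)(6/7) = 1/20; P(data | urn B) = (8/11)(3/10)(2/9)(7/8) = 7/165; P(data | urn C) = (6/11)(5/10)(4/9)(5/8) = 5/66.
Weighting by the prior gives 1/2 · 1/20 = 1/40, 1/4 · 7/165 = 7/660, 1/4 · 5/66 = 5/264; with total 3/55.
Therefore the posterior P(urn C | data) = (5/264) / (3/55) = 25/72.

0.347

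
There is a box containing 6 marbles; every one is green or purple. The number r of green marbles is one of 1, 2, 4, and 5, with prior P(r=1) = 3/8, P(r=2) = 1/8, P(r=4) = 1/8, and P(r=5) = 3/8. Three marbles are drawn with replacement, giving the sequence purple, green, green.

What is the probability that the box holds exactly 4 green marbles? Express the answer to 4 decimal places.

For each hypothesis, P(data | H) works out to: P(data | r = 1) = (5/6)(1/6)(1/6) = 5/216; P(data | r = 2) = (4/6)(2/6)(2/6) = 2/27; P(data | r = 4) = (2/6)(4/6)(4/6) = 4/27; P(data | r = 5) = (1/6)(5/6)(5/6) = 25/216.
Multiplying each by its prior: 3/8 · 5/216 = 5/576, 1/8 · 2/27 = 1/108, 1/8 · 4/27 = 1/54, 3/8 · 25/216 = 25/576; with total 23/288.
So P(r = 4 | data) = (1/54) / (23/288) = 16/69.

0.2319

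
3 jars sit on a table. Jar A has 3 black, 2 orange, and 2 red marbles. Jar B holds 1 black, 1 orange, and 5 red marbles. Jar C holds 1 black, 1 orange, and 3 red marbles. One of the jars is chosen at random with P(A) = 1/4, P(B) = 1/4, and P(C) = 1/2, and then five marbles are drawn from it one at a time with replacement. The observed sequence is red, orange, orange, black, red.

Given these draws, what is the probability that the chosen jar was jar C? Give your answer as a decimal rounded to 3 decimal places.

For each hypothesis, P(data | H) works out to: P(data | jar A) = (2/7)(2/7)(2/7)(3/7)(2/7) = 0.002856; P(data | jar B) = (5/7)(1/7)(1/7)(1/7)(5/7) = 0.0014875; P(data | jar C) = (3/5)(1/5)(1/5)(1/5)(3/5) = 0.00288.
Weighting by the prior gives 1/4 · 0.002856 = 0.00071399, 1/4 · 0.0014875 = 0.00037187, 1/2 · 0.00288 = 0.00144; with total 0.0025259.
By Bayes' rule, P(jar C | data) = (0.00144) / (0.0025259) = 0.5701.

0.570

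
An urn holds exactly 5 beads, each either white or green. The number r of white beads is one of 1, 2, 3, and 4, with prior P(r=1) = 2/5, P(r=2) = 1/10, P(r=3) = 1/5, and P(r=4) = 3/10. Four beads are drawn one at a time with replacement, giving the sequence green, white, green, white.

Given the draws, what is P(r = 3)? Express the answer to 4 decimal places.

0.3273

For each hypothesis, P(data | H) works out to: P(data | r = 1) = (4/5)(1/5)(4/5)(1/5) = 0.0256; P(data | r = 2) = (3/5)(2/5)(3/5)(2/5) = 0.0576; P(data | r = 3) = (2/5)(3/5)(2/5)(3/5) = 0.0576; P(data | r = 4) = (1/5)(4/5)(1/5)(4/5) = 0.0256.
Multiplying each by its prior: 2/5 · 0.0256 = 0.01024, 1/10 · 0.0576 = 0.00576, 1/5 · 0.0576 = 0.01152, 3/10 · 0.0256 = 0.00768; these sum to 0.0352.
By Bayes' rule, P(r = 3 | data) = (0.01152) / (0.0352) = 0.32727.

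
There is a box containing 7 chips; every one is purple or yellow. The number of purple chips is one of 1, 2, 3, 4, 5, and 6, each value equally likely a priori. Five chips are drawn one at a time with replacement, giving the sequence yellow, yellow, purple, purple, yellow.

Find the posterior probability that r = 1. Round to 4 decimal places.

The likelihood of the observed sequence under each hypothesis: P(data | r = 1) = (6/7)(6/7)(1/7)(1/7)(6/7) = 0.012852; P(data | r = 2) = (5/7)(5/7)(2/7)(2/7)(5/7) = 0.02975; P(data | r = 3) = (4/7)(4/7)(3/7)(3/7)(4/7) = 0.034271; P(data | r = 4) = (3/7)(3/7)(4/7)(4/7)(3/7) = 0.025704; P(data | r = 5) = (2/7)(2/7)(5/7)(5/7)(2/7) = 0.0119; P(data | r = 6) = (1/7)(1/7)(6/7)(6/7)(1/7) = 0.002142.
Weighting by the prior gives 1/6 · 0.012852 = 0.002142, 1/6 · 0.02975 = 0.0049583, 1/6 · 0.034271 = 0.0057119, 1/6 · 0.025704 = 0.0042839, 1/6 · 0.0119 = 0.0019833, 1/6 · 0.002142 = 0.00035699; with total 0.019436.
By Bayes' rule, P(r = 1 | data) = (0.002142) / (0.019436) = 0.1102.

0.1102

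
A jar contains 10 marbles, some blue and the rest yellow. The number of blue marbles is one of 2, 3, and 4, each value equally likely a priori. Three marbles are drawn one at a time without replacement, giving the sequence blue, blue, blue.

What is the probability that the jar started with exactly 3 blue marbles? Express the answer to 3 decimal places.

The likelihood of the observed sequence under each hypothesis: P(data | r = 2) = (2/10)(1/9)(0/8) = 0; P(data | r = 3) = (3/10)(2/9)(1/8) = 1/120; P(data | r = 4) = (4/10)(3/9)(2/8) = 1/30.
Multiplying each by its prior: 1/3 · 0 = 0, 1/3 · 1/120 = 1/360, 1/3 · 1/30 = 1/90; with total 1/72.
Therefore the posterior P(r = 3 | data) = (1/360) / (1/72) = 1/5.

0.200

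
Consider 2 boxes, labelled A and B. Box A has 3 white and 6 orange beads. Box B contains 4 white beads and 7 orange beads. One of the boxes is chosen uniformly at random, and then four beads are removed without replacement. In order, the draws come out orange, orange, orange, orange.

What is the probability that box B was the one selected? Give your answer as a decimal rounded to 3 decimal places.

0.471

Under each hypothesis, the probability of the observed sequence is: P(data | box A) = (6/9)(5/8)(4/7)(3/6) = 5/42; P(data | box B) = (7/11)(6/10)(5/9)(4/8) = 7/66.
The prior-weighted likelihoods are 1/2 · 5/42 = 5/84, 1/2 · 7/66 = 7/132; with total 26/231.
Therefore the posterior P(box B | data) = (7/132) / (26/231) = 49/104.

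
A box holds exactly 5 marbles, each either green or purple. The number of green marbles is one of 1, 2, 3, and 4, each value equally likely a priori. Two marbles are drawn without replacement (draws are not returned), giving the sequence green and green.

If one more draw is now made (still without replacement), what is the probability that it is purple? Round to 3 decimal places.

0.500

Compute the likelihood of the observed sequence for each case: P(data | r = 1) = (1/5)(0/4) = 0; P(data | r = 2) = (2/5)(1/4) = 1/10; P(data | r = 3) = (3/5)(2/4) = 3/10; P(data | r = 4) = (4/5)(3/4) = 3/5.
The prior-weighted likelihoods are 1/4 · 0 = 0, 1/4 · 1/10 = 1/40, 1/4 · 3/10 = 3/40, 1/4 · 3/5 = 3/20; summing to 1/4.
Normalising, the posterior is P(r = 1 | data) = 0, P(r = 2 | data) = 1/10, P(r = 3 | data) = 3/10, P(r = 4 | data) = 3/5.
The predictive probability is P(purple next | data) = (1)(1/10) + (2/3)(3/10) + (1/3)(3/5) = 1/2.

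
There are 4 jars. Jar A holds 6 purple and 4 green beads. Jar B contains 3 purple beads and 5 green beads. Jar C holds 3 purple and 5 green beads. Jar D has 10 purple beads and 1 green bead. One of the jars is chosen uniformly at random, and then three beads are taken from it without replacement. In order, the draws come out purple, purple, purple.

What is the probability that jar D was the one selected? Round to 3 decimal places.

For each hypothesis, P(data | H) works out to: P(data | jar A) = (6/10)(5/9)(4/8) = 0.16667; P(data | jar B) = (3/8)(2/7)(1/6) = 0.017857; P(data | jar C) = (3/8)(2/7)(1/6) = 0.017857; P(data | jar D) = (10/11)(9/10)(8/9) = 0.72727.
The prior-weighted likelihoods are 1/4 · 0.16667 = 0.041667, 1/4 · 0.017857 = 0.0044643, 1/4 · 0.017857 = 0.0044643, 1/4 · 0.72727 = 0.18182; summing to 0.23241.
By Bayes' rule, P(jar D | data) = (0.18182) / (0.23241) = 0.78231.

0.782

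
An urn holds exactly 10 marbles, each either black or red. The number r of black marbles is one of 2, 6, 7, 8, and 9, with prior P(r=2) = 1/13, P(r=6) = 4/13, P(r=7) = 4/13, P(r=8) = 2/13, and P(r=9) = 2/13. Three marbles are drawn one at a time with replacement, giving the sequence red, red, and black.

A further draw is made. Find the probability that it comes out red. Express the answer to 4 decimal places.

0.4092

Compute the likelihood of the observed sequence for each case: P(data | r = 2) = (8/10)(8/10)(2/10) = 0.128; P(data | r = 6) = (4/10)(4/10)(6/10) = 0.096; P(data | r = 7) = (3/10)(3/10)(7/10) = 0.063; P(data | r = 8) = (2/10)(2/10)(8/10) = 0.032; P(data | r = 9) = (1/10)(1/10)(9/10) = 0.009.
Weighting by the prior gives 1/13 · 0.128 = 0.0098462, 4/13 · 0.096 = 0.029538, 4/13 · 0.063 = 0.019385, 2/13 · 0.032 = 0.0049231, 2/13 · 0.009 = 0.0013846; these sum to 0.065077.
The posterior is then P(r = 2 | data) = 0.1513, P(r = 6 | data) = 0.4539, P(r = 7 | data) = 0.29787, P(r = 8 | data) = 0.07565, P(r = 9 | data) = 0.021277.
The predictive probability is P(red next | data) = (4/5)(0.1513) + (2/5)(0.4539) + (3/10)(0.29787) + (1/5)(0.07565) + (1/10)(0.021277) = 0.40922.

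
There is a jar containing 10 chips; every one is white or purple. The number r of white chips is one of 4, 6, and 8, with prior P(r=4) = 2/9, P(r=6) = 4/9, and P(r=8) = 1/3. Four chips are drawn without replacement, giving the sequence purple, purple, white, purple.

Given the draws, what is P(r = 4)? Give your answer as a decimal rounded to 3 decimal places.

Under each hypothesis, the probability of the observed sequence is: P(data | r = 4) = (6/10)(5/9)(4/8)(4/7) = 2/21; P(data | r = 6) = (4/10)(3/9)(6/8)(2/7) = 1/35; P(data | r = 8) = (2/10)(1/9)(8/8)(0/7) = 0.
The prior-weighted likelihoods are 2/9 · 2/21 = 4/189, 4/9 · 1/35 = 4/315, 1/3 · 0 = 0; these sum to 32/945.
So P(r = 4 | data) = (4/189) / (32/945) = 5/8.

0.625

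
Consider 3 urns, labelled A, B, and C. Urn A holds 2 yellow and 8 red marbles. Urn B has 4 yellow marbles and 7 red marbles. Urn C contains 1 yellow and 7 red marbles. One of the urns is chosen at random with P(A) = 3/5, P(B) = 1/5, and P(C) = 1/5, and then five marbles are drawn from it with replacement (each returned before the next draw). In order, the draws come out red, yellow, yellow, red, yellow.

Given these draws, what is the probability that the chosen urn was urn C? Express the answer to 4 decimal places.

The likelihood of the observed sequence under each hypothesis: P(data | urn A) = (8/10)(2/10)(2/10)(8/10)(2/10) = 0.00512; P(data | urn B) = (7/11)(4/11)(4/11)(7/11)(4/11) = 0.019472; P(data | urn C) = (7/8)(1/8)(1/8)(7/8)(1/8) = 0.0014954.
Multiplying each by its prior: 3/5 · 0.00512 = 0.003072, 1/5 · 0.019472 = 0.0038944, 1/5 · 0.0014954 = 0.00029907; with total 0.0072655.
So P(urn C | data) = (0.00029907) / (0.0072655) = 0.041163.

0.0412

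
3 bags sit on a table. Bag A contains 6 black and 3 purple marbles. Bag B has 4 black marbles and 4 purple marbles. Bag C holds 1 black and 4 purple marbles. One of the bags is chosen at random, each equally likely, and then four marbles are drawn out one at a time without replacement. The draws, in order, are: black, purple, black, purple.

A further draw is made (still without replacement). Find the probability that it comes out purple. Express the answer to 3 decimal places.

Under each hypothesis, the probability of the observed sequence is: P(data | bag A) = (6/9)(3/8)(5/7)(2/6) = 0.059524; P(data | bag B) = (4/8)(4/7)(3/6)(3/5) = 0.085714; P(data | bag C) = (1/5)(4/4)(0/3) = 0.
Multiplying each by its prior: 1/3 · 0.059524 = 0.019841, 1/3 · 0.085714 = 0.028571, 1/3 · 0 = 0; with total 0.048413.
Normalising, the posterior is P(bag A | data) = 0.40984, P(bag B | data) = 0.59016, P(bag C | data) = 0.
So P(purple next | data) = Σ P(purple next | H) P(H | data) = (1/5)(0.40984) + (1/2)(0.59016) = 0.37705.

0.377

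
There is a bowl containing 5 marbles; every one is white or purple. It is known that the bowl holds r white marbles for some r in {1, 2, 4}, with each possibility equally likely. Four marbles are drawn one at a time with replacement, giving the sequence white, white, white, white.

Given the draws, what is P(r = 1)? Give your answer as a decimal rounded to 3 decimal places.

0.004

Compute the likelihood of the observed sequence for each case: P(data | r = 1) = (1/5)(1/5)(1/5)(1/5) = 0.0016; P(data | r = 2) = (2/5)(2/5)(2/5)(2/5) = 0.0256; P(data | r = 4) = (4/5)(4/5)(4/5)(4/5) = 0.4096.
The prior-weighted likelihoods are 1/3 · 0.0016 = 0.00053333, 1/3 · 0.0256 = 0.0085333, 1/3 · 0.4096 = 0.13653; with total 0.1456.
So P(r = 1 | data) = (0.00053333) / (0.1456) = 0.003663.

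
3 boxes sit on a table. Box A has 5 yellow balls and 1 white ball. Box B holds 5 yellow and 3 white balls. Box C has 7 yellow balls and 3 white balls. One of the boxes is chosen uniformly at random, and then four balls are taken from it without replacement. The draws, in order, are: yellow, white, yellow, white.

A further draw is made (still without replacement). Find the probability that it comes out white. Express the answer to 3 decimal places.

0.216

Compute the likelihood of the observed sequence for each case: P(data | box A) = (5/6)(1/5)(4/4)(0/3) = 0; P(data | box B) = (5/8)(3/7)(4/6)(2/5) = 1/14; P(data | box C) = (7/10)(3/9)(6/8)(2/7) = 1/20.
Weighting by the prior gives 1/3 · 0 = 0, 1/3 · 1/14 = 1/42, 1/3 · 1/20 = 1/60; summing to 17/420.
Normalising, the posterior is P(box A | data) = 0, P(box B | data) = 10/17, P(box C | data) = 7/17.
Averaging over the posterior, P(white next | data) = (1/4)(10/17) + (1/6)(7/17) = 11/51.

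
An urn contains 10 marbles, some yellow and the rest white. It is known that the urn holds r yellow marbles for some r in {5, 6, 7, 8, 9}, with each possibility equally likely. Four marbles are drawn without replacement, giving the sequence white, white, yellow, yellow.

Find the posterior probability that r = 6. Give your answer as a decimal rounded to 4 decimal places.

0.3203

Under each hypothesis, the probability of the observed sequence is: P(data | r = 5) = (5/10)(4/9)(5/8)(4/7) = 0.079365; P(data | r = 6) = (4/10)(3/9)(6/8)(5/7) = 0.071429; P(data | r = 7) = (3/10)(2/9)(7/8)(6/7) = 0.05; P(data | r = 8) = (2/10)(1/9)(8/8)(7/7) = 0.022222; P(data | r = 9) = (1/10)(0/9) = 0.
The prior-weighted likelihoods are 1/5 · 0.079365 = 0.015873, 1/5 · 0.071429 = 0.014286, 1/5 · 0.05 = 0.01, 1/5 · 0.022222 = 0.0044444, 1/5 · 0 = 0; summing to 0.044603.
So P(r = 6 | data) = (0.014286) / (0.044603) = 0.32028.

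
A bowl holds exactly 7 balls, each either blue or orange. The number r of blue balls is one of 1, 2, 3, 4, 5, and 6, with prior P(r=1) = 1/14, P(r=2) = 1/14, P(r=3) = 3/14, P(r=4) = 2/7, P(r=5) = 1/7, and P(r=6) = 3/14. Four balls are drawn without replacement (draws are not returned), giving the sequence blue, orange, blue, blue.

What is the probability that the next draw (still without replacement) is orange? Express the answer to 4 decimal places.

The likelihood of the observed sequence under each hypothesis: P(data | r = 1) = (1/7)(6/6)(0/5) = 0; P(data | r = 2) = (2/7)(5/6)(1/5)(0/4) = 0; P(data | r = 3) = (3/7)(4/6)(2/5)(1/4) = 1/35; P(data | r = 4) = (4/7)(3/6)(3/5)(2/4) = 3/35; P(data | r = 5) = (5/7)(2/6)(4/5)(3/4) = 1/7; P(data | r = 6) = (6/7)(1/6)(5/5)(4/4) = 1/7.
The prior-weighted likelihoods are 1/14 · 0 = 0, 1/14 · 0 = 0, 3/14 · 1/35 = 3/490, 2/7 · 3/35 = 6/245, 1/7 · 1/7 = 1/49, 3/14 · 1/7 = 3/98; these sum to 4/49.
The posterior is then P(r = 1 | data) = 0, P(r = 2 | data) = 0, P(r = 3 | data) = 3/40, P(r = 4 | data) = 3/10, P(r = 5 | data) = 1/4, P(r = 6 | data) = 3/8.
The predictive probability is P(orange next | data) = (1)(3/40) + (2/3)(3/10) + (1/3)(1/4) + (0)(3/8) = 43/120.

0.3583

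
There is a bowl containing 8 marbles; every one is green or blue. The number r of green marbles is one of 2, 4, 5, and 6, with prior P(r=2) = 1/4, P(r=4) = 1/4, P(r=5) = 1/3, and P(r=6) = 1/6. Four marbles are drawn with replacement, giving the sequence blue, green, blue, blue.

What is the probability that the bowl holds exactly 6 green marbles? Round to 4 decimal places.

0.0356

For each hypothesis, P(data | H) works out to: P(data | r = 2) = (6/8)(2/8)(6/8)(6/8) = 0.10547; P(data | r = 4) = (4/8)(4/8)(4/8)(4/8) = 0.0625; P(data | r = 5) = (3/8)(5/8)(3/8)(3/8) = 0.032959; P(data | r = 6) = (2/8)(6/8)(2/8)(2/8) = 0.011719.
Multiplying each by its prior: 1/4 · 0.10547 = 0.026367, 1/4 · 0.0625 = 0.015625, 1/3 · 0.032959 = 0.010986, 1/6 · 0.011719 = 0.0019531; summing to 0.054932.
Hence P(r = 6 | data) = (0.0019531) / (0.054932) = 0.035556.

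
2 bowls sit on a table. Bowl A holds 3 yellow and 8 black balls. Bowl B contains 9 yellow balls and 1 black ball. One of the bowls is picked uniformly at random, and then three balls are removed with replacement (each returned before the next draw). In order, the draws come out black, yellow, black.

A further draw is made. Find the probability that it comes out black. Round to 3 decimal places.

Under each hypothesis, the probability of the observed sequence is: P(data | bowl A) = (8/11)(3/11)(8/11) = 0.14425; P(data | bowl B) = (1/10)(9/10)(1/10) = 0.009.
Weighting by the prior gives 1/2 · 0.14425 = 0.072126, 1/2 · 0.009 = 0.0045; with total 0.076626.
The posterior is then P(bowl A | data) = 0.94127, P(bowl B | data) = 0.058727.
Averaging over the posterior, P(black next | data) = (8/11)(0.94127) + (1/10)(0.058727) = 0.69044.

0.690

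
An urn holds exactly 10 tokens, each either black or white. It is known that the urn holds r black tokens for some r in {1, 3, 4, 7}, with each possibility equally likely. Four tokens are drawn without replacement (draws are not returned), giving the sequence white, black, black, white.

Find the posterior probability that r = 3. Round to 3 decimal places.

Compute the likelihood of the observed sequence for each case: P(data | r = 1) = (9/10)(1/9)(0/8) = 0; P(data | r = 3) = (7/10)(3/9)(2/8)(6/7) = 1/20; P(data | r = 4) = (6/10)(4/9)(3/8)(5/7) = 1/14; P(data | r = 7) = (3/10)(7/9)(6/8)(2/7) = 1/20.
Multiplying each by its prior: 1/4 · 0 = 0, 1/4 · 1/20 = 1/80, 1/4 · 1/14 = 1/56, 1/4 · 1/20 = 1/80; with total 3/70.
By Bayes' rule, P(r = 3 | data) = (1/80) / (3/70) = 7/24.

0.292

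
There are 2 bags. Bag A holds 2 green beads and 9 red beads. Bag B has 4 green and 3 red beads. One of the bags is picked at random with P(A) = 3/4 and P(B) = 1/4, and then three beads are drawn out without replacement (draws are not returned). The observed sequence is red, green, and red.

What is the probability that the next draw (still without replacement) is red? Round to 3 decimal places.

0.745

The likelihood of the observed sequence under each hypothesis: P(data | bag A) = (9/11)(2/10)(8/9) = 8/55; P(data | bag B) = (3/7)(4/6)(2/5) = 4/35.
The prior-weighted likelihoods are 3/4 · 8/55 = 6/55, 1/4 · 4/35 = 1/35; with total 53/385.
Dividing through by the total gives posterior P(bag A | data) = 42/53, P(bag B | data) = 11/53.
So P(red next | data) = Σ P(red next | H) P(H | data) = (7/8)(42/53) + (1/4)(11/53) = 79/106.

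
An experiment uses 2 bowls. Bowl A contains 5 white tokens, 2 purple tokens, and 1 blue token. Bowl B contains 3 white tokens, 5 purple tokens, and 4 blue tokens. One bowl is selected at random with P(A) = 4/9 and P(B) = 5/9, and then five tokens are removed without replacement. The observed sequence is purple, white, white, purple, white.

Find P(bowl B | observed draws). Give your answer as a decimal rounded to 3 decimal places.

0.081

For each hypothesis, P(data | H) works out to: P(data | bowl A) = (2/8)(5/7)(4/6)(1/5)(3/4) = 0.017857; P(data | bowl B) = (5/12)(3/11)(2/10)(4/9)(1/8) = 0.0012626.
The prior-weighted likelihoods are 4/9 · 0.017857 = 0.0079365, 5/9 · 0.0012626 = 0.00070146; these sum to 0.008638.
So P(bowl B | data) = (0.00070146) / (0.008638) = 0.081206.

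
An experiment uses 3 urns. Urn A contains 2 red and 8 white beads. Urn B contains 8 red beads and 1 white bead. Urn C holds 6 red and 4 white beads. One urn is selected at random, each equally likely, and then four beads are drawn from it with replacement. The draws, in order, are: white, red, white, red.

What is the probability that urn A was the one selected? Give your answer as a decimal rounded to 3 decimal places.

0.275

For each hypothesis, P(data | H) works out to: P(data | urn A) = (8/10)(2/10)(8/10)(2/10) = 0.0256; P(data | urn B) = (1/9)(8/9)(1/9)(8/9) = 0.0097546; P(data | urn C) = (4/10)(6/10)(4/10)(6/10) = 0.0576.
Multiplying each by its prior: 1/3 · 0.0256 = 0.0085333, 1/3 · 0.0097546 = 0.0032515, 1/3 · 0.0576 = 0.0192; these sum to 0.030985.
By Bayes' rule, P(urn A | data) = (0.0085333) / (0.030985) = 0.2754.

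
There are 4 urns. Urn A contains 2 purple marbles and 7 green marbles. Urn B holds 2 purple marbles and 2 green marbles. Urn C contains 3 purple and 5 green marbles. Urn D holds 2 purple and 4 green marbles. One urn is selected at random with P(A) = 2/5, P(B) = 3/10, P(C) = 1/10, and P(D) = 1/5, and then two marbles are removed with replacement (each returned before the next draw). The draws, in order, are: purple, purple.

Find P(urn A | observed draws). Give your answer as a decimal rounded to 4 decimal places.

0.1507

The likelihood of the observed sequence under each hypothesis: P(data | urn A) = (2/9)(2/9) = 0.049383; P(data | urn B) = (2/4)(2/4) = 0.25; P(data | urn C) = (3/8)(3/8) = 0.14062; P(data | urn D) = (2/6)(2/6) = 0.11111.
Weighting by the prior gives 2/5 · 0.049383 = 0.019753, 3/10 · 0.25 = 0.075, 1/10 · 0.14062 = 0.014063, 1/5 · 0.11111 = 0.022222; summing to 0.13104.
Therefore the posterior P(urn A | data) = (0.019753) / (0.13104) = 0.15074.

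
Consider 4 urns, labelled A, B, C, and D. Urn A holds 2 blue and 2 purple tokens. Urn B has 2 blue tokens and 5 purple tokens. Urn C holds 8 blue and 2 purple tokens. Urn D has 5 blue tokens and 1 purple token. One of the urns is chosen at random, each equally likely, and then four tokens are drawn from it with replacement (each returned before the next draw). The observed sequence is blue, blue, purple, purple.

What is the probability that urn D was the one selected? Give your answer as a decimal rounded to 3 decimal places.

0.129

Compute the likelihood of the observed sequence for each case: P(data | urn A) = (2/4)(2/4)(2/4)(2/4) = 0.0625; P(data | urn B) = (2/7)(2/7)(5/7)(5/7) = 0.041649; P(data | urn C) = (8/10)(8/10)(2/10)(2/10) = 0.0256; P(data | urn D) = (5/6)(5/6)(1/6)(1/6) = 0.01929.
The prior-weighted likelihoods are 1/4 · 0.0625 = 0.015625, 1/4 · 0.041649 = 0.010412, 1/4 · 0.0256 = 0.0064, 1/4 · 0.01929 = 0.0048225; these sum to 0.03726.
Hence P(urn D | data) = (0.0048225) / (0.03726) = 0.12943.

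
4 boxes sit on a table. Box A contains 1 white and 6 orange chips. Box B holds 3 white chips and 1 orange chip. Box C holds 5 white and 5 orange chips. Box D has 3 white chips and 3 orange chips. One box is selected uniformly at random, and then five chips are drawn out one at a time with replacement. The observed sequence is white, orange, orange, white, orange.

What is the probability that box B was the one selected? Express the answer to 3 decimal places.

Under each hypothesis, the probability of the observed sequence is: P(data | box A) = (1/7)(6/7)(6/7)(1/7)(6/7) = 0.012852; P(data | box B) = (3/4)(1/4)(1/4)(3/4)(1/4) = 0.0087891; P(data | box C) = (5/10)(5/10)(5/10)(5/10)(5/10) = 0.03125; P(data | box D) = (3/6)(3/6)(3/6)(3/6)(3/6) = 0.03125.
The prior-weighted likelihoods are 1/4 · 0.012852 = 0.0032129, 1/4 · 0.0087891 = 0.0021973, 1/4 · 0.03125 = 0.0078125, 1/4 · 0.03125 = 0.0078125; with total 0.021035.
So P(box B | data) = (0.0021973) / (0.021035) = 0.10446.

0.104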